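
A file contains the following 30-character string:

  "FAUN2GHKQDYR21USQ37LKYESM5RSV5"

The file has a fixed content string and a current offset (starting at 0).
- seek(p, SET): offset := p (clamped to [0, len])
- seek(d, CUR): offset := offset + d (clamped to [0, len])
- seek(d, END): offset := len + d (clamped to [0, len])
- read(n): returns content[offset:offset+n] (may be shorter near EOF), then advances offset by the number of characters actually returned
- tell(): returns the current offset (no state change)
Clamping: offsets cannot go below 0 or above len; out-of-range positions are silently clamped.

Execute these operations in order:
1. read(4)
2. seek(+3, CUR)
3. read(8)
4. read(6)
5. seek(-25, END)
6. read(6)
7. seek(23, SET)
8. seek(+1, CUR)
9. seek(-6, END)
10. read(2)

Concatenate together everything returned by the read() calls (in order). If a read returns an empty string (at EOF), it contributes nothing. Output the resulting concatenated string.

Answer: FAUNKQDYR21USQ37LKGHKQDYM5

Derivation:
After 1 (read(4)): returned 'FAUN', offset=4
After 2 (seek(+3, CUR)): offset=7
After 3 (read(8)): returned 'KQDYR21U', offset=15
After 4 (read(6)): returned 'SQ37LK', offset=21
After 5 (seek(-25, END)): offset=5
After 6 (read(6)): returned 'GHKQDY', offset=11
After 7 (seek(23, SET)): offset=23
After 8 (seek(+1, CUR)): offset=24
After 9 (seek(-6, END)): offset=24
After 10 (read(2)): returned 'M5', offset=26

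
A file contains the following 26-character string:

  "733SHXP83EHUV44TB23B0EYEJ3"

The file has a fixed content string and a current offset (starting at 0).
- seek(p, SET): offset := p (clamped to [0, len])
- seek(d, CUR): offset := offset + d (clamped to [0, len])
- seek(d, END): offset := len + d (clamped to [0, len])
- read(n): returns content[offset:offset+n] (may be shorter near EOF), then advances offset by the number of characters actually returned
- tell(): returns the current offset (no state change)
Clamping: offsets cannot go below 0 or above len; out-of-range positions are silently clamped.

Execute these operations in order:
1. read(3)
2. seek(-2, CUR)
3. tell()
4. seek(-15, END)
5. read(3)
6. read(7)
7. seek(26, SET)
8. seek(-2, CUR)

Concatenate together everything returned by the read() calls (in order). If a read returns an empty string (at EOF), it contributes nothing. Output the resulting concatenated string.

Answer: 733UV44TB23B0

Derivation:
After 1 (read(3)): returned '733', offset=3
After 2 (seek(-2, CUR)): offset=1
After 3 (tell()): offset=1
After 4 (seek(-15, END)): offset=11
After 5 (read(3)): returned 'UV4', offset=14
After 6 (read(7)): returned '4TB23B0', offset=21
After 7 (seek(26, SET)): offset=26
After 8 (seek(-2, CUR)): offset=24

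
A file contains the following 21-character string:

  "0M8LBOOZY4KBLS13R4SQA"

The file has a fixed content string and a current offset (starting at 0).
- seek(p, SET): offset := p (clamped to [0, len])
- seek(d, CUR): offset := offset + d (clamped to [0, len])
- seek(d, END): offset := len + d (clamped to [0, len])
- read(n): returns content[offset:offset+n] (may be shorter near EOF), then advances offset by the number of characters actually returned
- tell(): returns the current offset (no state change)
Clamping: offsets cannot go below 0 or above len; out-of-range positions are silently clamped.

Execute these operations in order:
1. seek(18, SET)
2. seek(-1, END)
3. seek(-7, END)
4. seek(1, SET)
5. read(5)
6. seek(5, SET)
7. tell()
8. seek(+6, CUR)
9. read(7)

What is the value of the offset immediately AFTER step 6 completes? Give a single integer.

Answer: 5

Derivation:
After 1 (seek(18, SET)): offset=18
After 2 (seek(-1, END)): offset=20
After 3 (seek(-7, END)): offset=14
After 4 (seek(1, SET)): offset=1
After 5 (read(5)): returned 'M8LBO', offset=6
After 6 (seek(5, SET)): offset=5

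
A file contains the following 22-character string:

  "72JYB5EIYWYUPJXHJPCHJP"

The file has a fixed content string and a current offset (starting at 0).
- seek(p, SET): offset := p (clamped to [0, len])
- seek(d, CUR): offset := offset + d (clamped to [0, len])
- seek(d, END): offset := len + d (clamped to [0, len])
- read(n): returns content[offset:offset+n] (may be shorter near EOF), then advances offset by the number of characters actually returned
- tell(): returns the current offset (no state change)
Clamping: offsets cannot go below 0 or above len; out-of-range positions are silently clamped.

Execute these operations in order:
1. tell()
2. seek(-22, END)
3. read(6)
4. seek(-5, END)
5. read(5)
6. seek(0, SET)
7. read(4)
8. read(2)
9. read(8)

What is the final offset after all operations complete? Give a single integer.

Answer: 14

Derivation:
After 1 (tell()): offset=0
After 2 (seek(-22, END)): offset=0
After 3 (read(6)): returned '72JYB5', offset=6
After 4 (seek(-5, END)): offset=17
After 5 (read(5)): returned 'PCHJP', offset=22
After 6 (seek(0, SET)): offset=0
After 7 (read(4)): returned '72JY', offset=4
After 8 (read(2)): returned 'B5', offset=6
After 9 (read(8)): returned 'EIYWYUPJ', offset=14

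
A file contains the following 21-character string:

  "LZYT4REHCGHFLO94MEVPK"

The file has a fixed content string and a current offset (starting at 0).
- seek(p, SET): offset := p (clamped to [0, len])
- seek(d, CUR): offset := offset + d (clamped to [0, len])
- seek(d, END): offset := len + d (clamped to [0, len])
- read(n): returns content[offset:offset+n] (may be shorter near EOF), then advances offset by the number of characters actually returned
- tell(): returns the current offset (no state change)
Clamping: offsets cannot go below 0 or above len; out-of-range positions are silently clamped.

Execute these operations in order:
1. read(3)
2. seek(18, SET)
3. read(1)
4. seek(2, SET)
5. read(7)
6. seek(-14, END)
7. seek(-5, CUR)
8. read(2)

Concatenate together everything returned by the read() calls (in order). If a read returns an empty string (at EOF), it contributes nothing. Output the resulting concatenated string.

After 1 (read(3)): returned 'LZY', offset=3
After 2 (seek(18, SET)): offset=18
After 3 (read(1)): returned 'V', offset=19
After 4 (seek(2, SET)): offset=2
After 5 (read(7)): returned 'YT4REHC', offset=9
After 6 (seek(-14, END)): offset=7
After 7 (seek(-5, CUR)): offset=2
After 8 (read(2)): returned 'YT', offset=4

Answer: LZYVYT4REHCYT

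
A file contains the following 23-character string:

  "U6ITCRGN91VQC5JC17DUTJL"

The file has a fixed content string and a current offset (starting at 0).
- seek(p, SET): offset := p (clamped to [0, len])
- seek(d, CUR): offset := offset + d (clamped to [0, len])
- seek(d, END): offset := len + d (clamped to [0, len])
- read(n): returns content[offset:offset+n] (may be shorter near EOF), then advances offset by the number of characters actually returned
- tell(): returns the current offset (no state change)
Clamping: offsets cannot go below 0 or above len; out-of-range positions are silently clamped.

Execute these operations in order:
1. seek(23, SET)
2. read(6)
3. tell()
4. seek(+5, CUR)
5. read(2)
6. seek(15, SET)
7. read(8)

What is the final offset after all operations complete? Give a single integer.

Answer: 23

Derivation:
After 1 (seek(23, SET)): offset=23
After 2 (read(6)): returned '', offset=23
After 3 (tell()): offset=23
After 4 (seek(+5, CUR)): offset=23
After 5 (read(2)): returned '', offset=23
After 6 (seek(15, SET)): offset=15
After 7 (read(8)): returned 'C17DUTJL', offset=23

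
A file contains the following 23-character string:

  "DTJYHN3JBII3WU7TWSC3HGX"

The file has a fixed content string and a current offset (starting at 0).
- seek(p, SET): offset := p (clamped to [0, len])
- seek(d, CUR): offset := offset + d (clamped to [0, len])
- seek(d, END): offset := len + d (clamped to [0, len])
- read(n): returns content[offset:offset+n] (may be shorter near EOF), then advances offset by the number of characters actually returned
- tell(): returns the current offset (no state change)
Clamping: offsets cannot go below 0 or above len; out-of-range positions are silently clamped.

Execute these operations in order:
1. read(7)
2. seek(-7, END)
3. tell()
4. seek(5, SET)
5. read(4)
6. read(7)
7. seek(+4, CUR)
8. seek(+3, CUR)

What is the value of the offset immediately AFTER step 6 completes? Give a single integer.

Answer: 16

Derivation:
After 1 (read(7)): returned 'DTJYHN3', offset=7
After 2 (seek(-7, END)): offset=16
After 3 (tell()): offset=16
After 4 (seek(5, SET)): offset=5
After 5 (read(4)): returned 'N3JB', offset=9
After 6 (read(7)): returned 'II3WU7T', offset=16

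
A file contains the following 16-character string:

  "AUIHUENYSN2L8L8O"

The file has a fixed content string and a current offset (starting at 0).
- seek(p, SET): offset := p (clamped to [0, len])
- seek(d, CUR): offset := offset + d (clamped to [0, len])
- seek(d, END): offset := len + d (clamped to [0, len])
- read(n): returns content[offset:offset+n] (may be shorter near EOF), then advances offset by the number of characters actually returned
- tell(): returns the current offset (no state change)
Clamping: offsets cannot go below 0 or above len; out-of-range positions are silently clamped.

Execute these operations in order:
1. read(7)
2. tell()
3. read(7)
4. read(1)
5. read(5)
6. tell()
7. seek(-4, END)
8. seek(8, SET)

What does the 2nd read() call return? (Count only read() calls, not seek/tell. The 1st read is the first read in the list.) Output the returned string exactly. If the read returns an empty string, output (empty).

After 1 (read(7)): returned 'AUIHUEN', offset=7
After 2 (tell()): offset=7
After 3 (read(7)): returned 'YSN2L8L', offset=14
After 4 (read(1)): returned '8', offset=15
After 5 (read(5)): returned 'O', offset=16
After 6 (tell()): offset=16
After 7 (seek(-4, END)): offset=12
After 8 (seek(8, SET)): offset=8

Answer: YSN2L8L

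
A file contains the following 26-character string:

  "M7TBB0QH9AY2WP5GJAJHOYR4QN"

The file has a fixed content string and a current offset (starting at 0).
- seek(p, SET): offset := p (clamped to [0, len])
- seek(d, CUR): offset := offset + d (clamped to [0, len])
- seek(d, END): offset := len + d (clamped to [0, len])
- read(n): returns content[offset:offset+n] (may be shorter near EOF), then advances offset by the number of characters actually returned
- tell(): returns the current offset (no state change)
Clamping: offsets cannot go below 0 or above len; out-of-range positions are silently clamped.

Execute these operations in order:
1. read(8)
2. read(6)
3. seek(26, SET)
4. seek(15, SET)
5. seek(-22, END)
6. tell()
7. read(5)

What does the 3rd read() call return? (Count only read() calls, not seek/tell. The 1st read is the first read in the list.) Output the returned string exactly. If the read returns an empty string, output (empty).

After 1 (read(8)): returned 'M7TBB0QH', offset=8
After 2 (read(6)): returned '9AY2WP', offset=14
After 3 (seek(26, SET)): offset=26
After 4 (seek(15, SET)): offset=15
After 5 (seek(-22, END)): offset=4
After 6 (tell()): offset=4
After 7 (read(5)): returned 'B0QH9', offset=9

Answer: B0QH9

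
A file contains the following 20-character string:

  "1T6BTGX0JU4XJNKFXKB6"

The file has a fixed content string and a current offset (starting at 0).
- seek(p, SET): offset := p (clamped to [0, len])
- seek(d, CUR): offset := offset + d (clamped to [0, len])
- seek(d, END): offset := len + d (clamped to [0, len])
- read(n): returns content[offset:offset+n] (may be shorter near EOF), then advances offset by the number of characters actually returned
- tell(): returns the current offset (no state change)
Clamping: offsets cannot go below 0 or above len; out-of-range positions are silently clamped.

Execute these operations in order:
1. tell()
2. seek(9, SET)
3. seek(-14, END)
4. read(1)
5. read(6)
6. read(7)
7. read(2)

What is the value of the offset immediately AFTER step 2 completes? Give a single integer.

After 1 (tell()): offset=0
After 2 (seek(9, SET)): offset=9

Answer: 9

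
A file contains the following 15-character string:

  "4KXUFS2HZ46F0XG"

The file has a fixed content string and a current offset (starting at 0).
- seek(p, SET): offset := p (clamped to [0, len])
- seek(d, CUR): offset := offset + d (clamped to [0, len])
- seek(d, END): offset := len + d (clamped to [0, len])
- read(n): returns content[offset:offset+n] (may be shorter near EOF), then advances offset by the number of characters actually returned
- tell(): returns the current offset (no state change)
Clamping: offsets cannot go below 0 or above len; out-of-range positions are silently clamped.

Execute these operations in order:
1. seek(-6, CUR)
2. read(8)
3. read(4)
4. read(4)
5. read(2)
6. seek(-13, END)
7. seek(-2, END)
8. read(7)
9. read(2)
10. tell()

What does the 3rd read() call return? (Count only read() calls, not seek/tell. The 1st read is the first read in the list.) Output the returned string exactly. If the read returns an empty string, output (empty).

Answer: 0XG

Derivation:
After 1 (seek(-6, CUR)): offset=0
After 2 (read(8)): returned '4KXUFS2H', offset=8
After 3 (read(4)): returned 'Z46F', offset=12
After 4 (read(4)): returned '0XG', offset=15
After 5 (read(2)): returned '', offset=15
After 6 (seek(-13, END)): offset=2
After 7 (seek(-2, END)): offset=13
After 8 (read(7)): returned 'XG', offset=15
After 9 (read(2)): returned '', offset=15
After 10 (tell()): offset=15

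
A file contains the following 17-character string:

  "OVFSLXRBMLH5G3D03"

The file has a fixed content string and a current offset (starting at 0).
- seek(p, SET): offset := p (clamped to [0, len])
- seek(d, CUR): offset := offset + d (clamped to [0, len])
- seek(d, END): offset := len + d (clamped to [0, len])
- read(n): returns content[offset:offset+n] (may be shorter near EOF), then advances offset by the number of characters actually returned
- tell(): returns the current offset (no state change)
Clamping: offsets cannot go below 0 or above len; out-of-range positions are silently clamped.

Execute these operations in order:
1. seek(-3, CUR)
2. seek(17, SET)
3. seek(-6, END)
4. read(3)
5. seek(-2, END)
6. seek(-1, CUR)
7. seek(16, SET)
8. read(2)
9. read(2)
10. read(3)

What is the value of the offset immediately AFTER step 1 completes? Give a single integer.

Answer: 0

Derivation:
After 1 (seek(-3, CUR)): offset=0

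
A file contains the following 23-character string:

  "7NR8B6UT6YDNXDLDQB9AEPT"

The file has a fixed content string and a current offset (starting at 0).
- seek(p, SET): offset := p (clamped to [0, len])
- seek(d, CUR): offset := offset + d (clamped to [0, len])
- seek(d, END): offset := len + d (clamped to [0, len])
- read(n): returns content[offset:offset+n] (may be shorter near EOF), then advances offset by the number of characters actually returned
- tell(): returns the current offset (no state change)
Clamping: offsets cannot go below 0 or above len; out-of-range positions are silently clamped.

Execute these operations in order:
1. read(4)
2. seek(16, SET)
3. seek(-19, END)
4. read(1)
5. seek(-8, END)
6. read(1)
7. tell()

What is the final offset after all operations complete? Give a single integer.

After 1 (read(4)): returned '7NR8', offset=4
After 2 (seek(16, SET)): offset=16
After 3 (seek(-19, END)): offset=4
After 4 (read(1)): returned 'B', offset=5
After 5 (seek(-8, END)): offset=15
After 6 (read(1)): returned 'D', offset=16
After 7 (tell()): offset=16

Answer: 16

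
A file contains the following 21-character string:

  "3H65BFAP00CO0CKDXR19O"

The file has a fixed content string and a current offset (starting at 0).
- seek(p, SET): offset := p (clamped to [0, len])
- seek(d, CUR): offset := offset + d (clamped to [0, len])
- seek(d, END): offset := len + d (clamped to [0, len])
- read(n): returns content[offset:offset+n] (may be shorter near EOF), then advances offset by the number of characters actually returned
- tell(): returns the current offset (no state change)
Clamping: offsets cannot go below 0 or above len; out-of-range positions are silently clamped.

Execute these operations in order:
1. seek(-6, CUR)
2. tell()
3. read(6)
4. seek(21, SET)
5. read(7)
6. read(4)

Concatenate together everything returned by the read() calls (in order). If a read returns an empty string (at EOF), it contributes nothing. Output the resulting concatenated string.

Answer: 3H65BF

Derivation:
After 1 (seek(-6, CUR)): offset=0
After 2 (tell()): offset=0
After 3 (read(6)): returned '3H65BF', offset=6
After 4 (seek(21, SET)): offset=21
After 5 (read(7)): returned '', offset=21
After 6 (read(4)): returned '', offset=21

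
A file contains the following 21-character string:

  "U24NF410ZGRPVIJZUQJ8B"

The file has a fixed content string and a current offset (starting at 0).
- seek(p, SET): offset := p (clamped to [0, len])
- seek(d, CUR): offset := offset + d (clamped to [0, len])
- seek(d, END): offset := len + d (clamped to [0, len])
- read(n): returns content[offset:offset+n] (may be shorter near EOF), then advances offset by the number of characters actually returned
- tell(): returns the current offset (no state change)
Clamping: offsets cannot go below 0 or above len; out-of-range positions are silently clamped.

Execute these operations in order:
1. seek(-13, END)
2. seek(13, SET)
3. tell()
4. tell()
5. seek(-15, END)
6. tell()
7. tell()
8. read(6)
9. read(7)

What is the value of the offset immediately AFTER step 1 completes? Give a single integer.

After 1 (seek(-13, END)): offset=8

Answer: 8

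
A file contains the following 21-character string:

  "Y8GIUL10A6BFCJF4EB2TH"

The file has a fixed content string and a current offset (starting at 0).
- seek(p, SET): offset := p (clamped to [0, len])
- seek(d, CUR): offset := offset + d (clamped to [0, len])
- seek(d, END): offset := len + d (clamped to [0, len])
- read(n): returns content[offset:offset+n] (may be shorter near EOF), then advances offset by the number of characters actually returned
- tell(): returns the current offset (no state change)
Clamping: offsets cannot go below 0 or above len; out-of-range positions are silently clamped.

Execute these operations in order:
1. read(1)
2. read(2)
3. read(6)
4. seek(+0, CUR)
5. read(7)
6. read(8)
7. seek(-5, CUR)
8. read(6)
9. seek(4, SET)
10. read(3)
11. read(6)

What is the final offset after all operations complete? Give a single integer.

Answer: 13

Derivation:
After 1 (read(1)): returned 'Y', offset=1
After 2 (read(2)): returned '8G', offset=3
After 3 (read(6)): returned 'IUL10A', offset=9
After 4 (seek(+0, CUR)): offset=9
After 5 (read(7)): returned '6BFCJF4', offset=16
After 6 (read(8)): returned 'EB2TH', offset=21
After 7 (seek(-5, CUR)): offset=16
After 8 (read(6)): returned 'EB2TH', offset=21
After 9 (seek(4, SET)): offset=4
After 10 (read(3)): returned 'UL1', offset=7
After 11 (read(6)): returned '0A6BFC', offset=13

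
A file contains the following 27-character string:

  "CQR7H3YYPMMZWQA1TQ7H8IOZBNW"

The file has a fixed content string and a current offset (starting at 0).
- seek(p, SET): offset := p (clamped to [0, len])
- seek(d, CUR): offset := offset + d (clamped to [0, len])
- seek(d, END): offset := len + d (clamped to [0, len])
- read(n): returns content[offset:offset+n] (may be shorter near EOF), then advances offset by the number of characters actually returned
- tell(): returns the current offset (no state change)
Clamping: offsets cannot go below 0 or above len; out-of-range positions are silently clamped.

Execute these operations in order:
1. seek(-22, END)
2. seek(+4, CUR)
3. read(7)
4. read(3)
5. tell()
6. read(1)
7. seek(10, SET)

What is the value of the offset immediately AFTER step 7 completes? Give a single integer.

Answer: 10

Derivation:
After 1 (seek(-22, END)): offset=5
After 2 (seek(+4, CUR)): offset=9
After 3 (read(7)): returned 'MMZWQA1', offset=16
After 4 (read(3)): returned 'TQ7', offset=19
After 5 (tell()): offset=19
After 6 (read(1)): returned 'H', offset=20
After 7 (seek(10, SET)): offset=10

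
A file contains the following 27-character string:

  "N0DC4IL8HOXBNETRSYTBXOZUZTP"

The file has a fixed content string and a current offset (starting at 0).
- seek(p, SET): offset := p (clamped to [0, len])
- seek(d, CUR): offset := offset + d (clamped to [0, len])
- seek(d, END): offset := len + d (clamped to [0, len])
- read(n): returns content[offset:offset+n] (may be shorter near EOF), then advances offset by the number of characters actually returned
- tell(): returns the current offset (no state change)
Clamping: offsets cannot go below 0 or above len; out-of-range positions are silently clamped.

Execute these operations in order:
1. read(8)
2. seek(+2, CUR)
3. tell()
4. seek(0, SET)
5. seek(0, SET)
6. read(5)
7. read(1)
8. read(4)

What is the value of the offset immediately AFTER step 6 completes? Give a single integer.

After 1 (read(8)): returned 'N0DC4IL8', offset=8
After 2 (seek(+2, CUR)): offset=10
After 3 (tell()): offset=10
After 4 (seek(0, SET)): offset=0
After 5 (seek(0, SET)): offset=0
After 6 (read(5)): returned 'N0DC4', offset=5

Answer: 5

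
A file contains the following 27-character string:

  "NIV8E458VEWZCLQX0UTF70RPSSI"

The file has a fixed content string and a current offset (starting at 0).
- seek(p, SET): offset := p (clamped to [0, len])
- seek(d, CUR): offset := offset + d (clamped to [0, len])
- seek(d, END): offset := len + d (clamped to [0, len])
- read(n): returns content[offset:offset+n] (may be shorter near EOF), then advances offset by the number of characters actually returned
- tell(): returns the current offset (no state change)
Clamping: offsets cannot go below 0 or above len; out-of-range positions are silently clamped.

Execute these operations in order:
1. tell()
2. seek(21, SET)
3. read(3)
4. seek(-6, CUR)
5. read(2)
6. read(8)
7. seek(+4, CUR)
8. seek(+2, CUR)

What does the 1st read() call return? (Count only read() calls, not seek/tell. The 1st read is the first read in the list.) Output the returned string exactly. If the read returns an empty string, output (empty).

Answer: 0RP

Derivation:
After 1 (tell()): offset=0
After 2 (seek(21, SET)): offset=21
After 3 (read(3)): returned '0RP', offset=24
After 4 (seek(-6, CUR)): offset=18
After 5 (read(2)): returned 'TF', offset=20
After 6 (read(8)): returned '70RPSSI', offset=27
After 7 (seek(+4, CUR)): offset=27
After 8 (seek(+2, CUR)): offset=27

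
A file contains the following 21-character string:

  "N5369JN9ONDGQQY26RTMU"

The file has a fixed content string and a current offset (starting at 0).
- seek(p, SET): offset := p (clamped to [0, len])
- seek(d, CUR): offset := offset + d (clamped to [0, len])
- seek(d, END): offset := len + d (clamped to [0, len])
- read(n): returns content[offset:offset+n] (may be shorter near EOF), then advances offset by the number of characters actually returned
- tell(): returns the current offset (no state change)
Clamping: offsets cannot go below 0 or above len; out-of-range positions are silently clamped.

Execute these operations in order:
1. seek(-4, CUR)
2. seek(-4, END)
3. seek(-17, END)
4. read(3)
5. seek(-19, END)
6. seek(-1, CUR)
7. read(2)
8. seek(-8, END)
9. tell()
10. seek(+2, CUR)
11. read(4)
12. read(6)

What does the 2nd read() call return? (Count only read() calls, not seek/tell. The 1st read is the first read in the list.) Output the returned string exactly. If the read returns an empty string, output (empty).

After 1 (seek(-4, CUR)): offset=0
After 2 (seek(-4, END)): offset=17
After 3 (seek(-17, END)): offset=4
After 4 (read(3)): returned '9JN', offset=7
After 5 (seek(-19, END)): offset=2
After 6 (seek(-1, CUR)): offset=1
After 7 (read(2)): returned '53', offset=3
After 8 (seek(-8, END)): offset=13
After 9 (tell()): offset=13
After 10 (seek(+2, CUR)): offset=15
After 11 (read(4)): returned '26RT', offset=19
After 12 (read(6)): returned 'MU', offset=21

Answer: 53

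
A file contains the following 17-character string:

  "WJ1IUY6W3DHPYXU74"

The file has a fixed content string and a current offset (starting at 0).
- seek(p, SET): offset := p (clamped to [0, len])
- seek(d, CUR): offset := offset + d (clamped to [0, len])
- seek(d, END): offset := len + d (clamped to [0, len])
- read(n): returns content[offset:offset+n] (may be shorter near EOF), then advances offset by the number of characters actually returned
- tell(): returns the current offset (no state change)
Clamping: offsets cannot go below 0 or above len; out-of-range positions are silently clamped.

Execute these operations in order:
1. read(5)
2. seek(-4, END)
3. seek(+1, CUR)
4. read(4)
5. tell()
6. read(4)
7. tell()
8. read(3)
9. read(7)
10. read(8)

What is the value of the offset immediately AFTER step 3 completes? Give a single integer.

Answer: 14

Derivation:
After 1 (read(5)): returned 'WJ1IU', offset=5
After 2 (seek(-4, END)): offset=13
After 3 (seek(+1, CUR)): offset=14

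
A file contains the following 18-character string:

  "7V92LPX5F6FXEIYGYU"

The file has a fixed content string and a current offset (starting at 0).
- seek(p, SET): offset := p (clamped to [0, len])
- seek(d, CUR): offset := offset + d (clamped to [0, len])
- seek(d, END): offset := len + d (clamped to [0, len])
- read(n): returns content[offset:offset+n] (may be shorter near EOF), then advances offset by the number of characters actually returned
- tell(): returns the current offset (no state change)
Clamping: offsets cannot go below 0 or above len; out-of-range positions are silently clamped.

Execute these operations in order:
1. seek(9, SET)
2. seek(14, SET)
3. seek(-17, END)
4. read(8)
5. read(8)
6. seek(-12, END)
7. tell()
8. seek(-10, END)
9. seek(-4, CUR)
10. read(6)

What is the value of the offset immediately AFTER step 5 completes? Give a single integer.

Answer: 17

Derivation:
After 1 (seek(9, SET)): offset=9
After 2 (seek(14, SET)): offset=14
After 3 (seek(-17, END)): offset=1
After 4 (read(8)): returned 'V92LPX5F', offset=9
After 5 (read(8)): returned '6FXEIYGY', offset=17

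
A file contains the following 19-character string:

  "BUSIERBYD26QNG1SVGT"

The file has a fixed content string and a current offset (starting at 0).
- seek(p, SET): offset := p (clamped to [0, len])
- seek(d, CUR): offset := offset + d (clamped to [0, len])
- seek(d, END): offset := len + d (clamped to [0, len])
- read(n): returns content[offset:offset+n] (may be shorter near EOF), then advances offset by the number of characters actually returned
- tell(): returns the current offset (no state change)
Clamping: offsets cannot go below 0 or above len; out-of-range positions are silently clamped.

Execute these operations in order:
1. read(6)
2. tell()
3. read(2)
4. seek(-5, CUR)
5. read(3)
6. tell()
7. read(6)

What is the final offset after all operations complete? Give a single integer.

Answer: 12

Derivation:
After 1 (read(6)): returned 'BUSIER', offset=6
After 2 (tell()): offset=6
After 3 (read(2)): returned 'BY', offset=8
After 4 (seek(-5, CUR)): offset=3
After 5 (read(3)): returned 'IER', offset=6
After 6 (tell()): offset=6
After 7 (read(6)): returned 'BYD26Q', offset=12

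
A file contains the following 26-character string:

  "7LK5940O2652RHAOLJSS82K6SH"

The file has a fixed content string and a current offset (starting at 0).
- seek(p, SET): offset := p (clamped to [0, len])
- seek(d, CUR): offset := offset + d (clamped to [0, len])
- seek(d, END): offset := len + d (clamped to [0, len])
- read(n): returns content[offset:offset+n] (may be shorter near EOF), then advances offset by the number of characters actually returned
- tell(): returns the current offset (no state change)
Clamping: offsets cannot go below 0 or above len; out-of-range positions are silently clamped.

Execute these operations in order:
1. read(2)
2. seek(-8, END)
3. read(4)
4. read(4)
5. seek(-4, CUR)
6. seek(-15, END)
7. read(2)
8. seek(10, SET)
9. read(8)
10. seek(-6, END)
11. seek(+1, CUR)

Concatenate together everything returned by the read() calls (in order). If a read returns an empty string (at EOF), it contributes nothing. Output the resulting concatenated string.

After 1 (read(2)): returned '7L', offset=2
After 2 (seek(-8, END)): offset=18
After 3 (read(4)): returned 'SS82', offset=22
After 4 (read(4)): returned 'K6SH', offset=26
After 5 (seek(-4, CUR)): offset=22
After 6 (seek(-15, END)): offset=11
After 7 (read(2)): returned '2R', offset=13
After 8 (seek(10, SET)): offset=10
After 9 (read(8)): returned '52RHAOLJ', offset=18
After 10 (seek(-6, END)): offset=20
After 11 (seek(+1, CUR)): offset=21

Answer: 7LSS82K6SH2R52RHAOLJ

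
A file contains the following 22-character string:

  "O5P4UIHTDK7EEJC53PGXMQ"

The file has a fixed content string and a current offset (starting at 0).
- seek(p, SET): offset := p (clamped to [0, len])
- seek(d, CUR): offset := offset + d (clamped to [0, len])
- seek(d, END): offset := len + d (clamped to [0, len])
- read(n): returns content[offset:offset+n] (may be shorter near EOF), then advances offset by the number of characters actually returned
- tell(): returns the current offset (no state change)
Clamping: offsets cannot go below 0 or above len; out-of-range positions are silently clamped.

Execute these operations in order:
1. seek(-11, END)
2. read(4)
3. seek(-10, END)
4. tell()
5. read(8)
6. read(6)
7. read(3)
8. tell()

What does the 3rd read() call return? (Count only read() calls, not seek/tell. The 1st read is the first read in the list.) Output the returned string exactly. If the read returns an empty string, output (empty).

Answer: MQ

Derivation:
After 1 (seek(-11, END)): offset=11
After 2 (read(4)): returned 'EEJC', offset=15
After 3 (seek(-10, END)): offset=12
After 4 (tell()): offset=12
After 5 (read(8)): returned 'EJC53PGX', offset=20
After 6 (read(6)): returned 'MQ', offset=22
After 7 (read(3)): returned '', offset=22
After 8 (tell()): offset=22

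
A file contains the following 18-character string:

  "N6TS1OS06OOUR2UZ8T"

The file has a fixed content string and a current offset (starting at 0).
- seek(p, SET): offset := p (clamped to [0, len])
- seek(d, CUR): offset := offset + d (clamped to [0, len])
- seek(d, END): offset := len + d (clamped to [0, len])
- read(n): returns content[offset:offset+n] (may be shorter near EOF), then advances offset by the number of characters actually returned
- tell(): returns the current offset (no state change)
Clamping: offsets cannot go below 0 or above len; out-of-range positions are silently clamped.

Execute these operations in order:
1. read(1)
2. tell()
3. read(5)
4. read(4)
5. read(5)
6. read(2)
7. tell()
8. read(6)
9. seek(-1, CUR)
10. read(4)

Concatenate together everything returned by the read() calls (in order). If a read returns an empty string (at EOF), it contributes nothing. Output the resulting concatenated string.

Answer: N6TS1OS06OOUR2UZ8TT

Derivation:
After 1 (read(1)): returned 'N', offset=1
After 2 (tell()): offset=1
After 3 (read(5)): returned '6TS1O', offset=6
After 4 (read(4)): returned 'S06O', offset=10
After 5 (read(5)): returned 'OUR2U', offset=15
After 6 (read(2)): returned 'Z8', offset=17
After 7 (tell()): offset=17
After 8 (read(6)): returned 'T', offset=18
After 9 (seek(-1, CUR)): offset=17
After 10 (read(4)): returned 'T', offset=18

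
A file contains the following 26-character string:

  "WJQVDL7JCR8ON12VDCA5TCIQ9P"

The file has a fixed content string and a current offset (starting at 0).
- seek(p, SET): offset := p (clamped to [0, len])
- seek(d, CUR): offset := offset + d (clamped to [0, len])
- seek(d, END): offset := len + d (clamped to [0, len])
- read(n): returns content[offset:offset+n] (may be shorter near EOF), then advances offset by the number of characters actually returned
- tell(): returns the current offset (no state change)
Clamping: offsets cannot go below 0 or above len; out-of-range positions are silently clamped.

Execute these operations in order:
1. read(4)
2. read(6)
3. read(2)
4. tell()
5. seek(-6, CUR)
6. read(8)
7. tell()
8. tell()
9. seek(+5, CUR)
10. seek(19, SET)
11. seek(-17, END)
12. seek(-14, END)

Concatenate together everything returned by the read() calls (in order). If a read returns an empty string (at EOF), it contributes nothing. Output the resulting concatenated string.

Answer: WJQVDL7JCR8O7JCR8ON1

Derivation:
After 1 (read(4)): returned 'WJQV', offset=4
After 2 (read(6)): returned 'DL7JCR', offset=10
After 3 (read(2)): returned '8O', offset=12
After 4 (tell()): offset=12
After 5 (seek(-6, CUR)): offset=6
After 6 (read(8)): returned '7JCR8ON1', offset=14
After 7 (tell()): offset=14
After 8 (tell()): offset=14
After 9 (seek(+5, CUR)): offset=19
After 10 (seek(19, SET)): offset=19
After 11 (seek(-17, END)): offset=9
After 12 (seek(-14, END)): offset=12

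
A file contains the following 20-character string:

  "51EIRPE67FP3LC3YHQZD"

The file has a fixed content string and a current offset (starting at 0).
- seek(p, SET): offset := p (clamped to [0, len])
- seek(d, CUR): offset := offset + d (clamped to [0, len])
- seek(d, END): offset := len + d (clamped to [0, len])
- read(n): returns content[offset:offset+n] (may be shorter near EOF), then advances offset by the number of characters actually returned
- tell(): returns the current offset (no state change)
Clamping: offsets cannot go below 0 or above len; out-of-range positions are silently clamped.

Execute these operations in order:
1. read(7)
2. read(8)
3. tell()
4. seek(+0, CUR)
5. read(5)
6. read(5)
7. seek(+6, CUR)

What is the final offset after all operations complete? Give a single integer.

Answer: 20

Derivation:
After 1 (read(7)): returned '51EIRPE', offset=7
After 2 (read(8)): returned '67FP3LC3', offset=15
After 3 (tell()): offset=15
After 4 (seek(+0, CUR)): offset=15
After 5 (read(5)): returned 'YHQZD', offset=20
After 6 (read(5)): returned '', offset=20
After 7 (seek(+6, CUR)): offset=20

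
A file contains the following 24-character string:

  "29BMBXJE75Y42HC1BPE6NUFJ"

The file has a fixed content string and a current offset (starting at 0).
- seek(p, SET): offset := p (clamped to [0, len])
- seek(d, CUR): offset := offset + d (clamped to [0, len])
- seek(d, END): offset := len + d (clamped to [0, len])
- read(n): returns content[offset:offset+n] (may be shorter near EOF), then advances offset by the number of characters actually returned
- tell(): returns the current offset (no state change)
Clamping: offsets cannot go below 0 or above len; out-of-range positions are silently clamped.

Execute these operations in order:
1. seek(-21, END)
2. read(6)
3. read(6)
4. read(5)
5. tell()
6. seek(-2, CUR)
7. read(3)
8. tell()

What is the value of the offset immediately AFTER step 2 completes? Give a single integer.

Answer: 9

Derivation:
After 1 (seek(-21, END)): offset=3
After 2 (read(6)): returned 'MBXJE7', offset=9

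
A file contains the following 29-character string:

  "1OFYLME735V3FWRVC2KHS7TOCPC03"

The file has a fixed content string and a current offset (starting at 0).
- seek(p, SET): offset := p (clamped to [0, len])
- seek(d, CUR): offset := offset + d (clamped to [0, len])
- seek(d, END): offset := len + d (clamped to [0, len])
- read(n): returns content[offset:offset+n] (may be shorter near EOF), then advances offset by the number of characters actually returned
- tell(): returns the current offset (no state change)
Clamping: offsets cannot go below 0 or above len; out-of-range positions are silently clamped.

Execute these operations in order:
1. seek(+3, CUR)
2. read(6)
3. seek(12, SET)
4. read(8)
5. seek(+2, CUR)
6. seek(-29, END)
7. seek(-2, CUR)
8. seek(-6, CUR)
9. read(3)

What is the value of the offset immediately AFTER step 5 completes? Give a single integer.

After 1 (seek(+3, CUR)): offset=3
After 2 (read(6)): returned 'YLME73', offset=9
After 3 (seek(12, SET)): offset=12
After 4 (read(8)): returned 'FWRVC2KH', offset=20
After 5 (seek(+2, CUR)): offset=22

Answer: 22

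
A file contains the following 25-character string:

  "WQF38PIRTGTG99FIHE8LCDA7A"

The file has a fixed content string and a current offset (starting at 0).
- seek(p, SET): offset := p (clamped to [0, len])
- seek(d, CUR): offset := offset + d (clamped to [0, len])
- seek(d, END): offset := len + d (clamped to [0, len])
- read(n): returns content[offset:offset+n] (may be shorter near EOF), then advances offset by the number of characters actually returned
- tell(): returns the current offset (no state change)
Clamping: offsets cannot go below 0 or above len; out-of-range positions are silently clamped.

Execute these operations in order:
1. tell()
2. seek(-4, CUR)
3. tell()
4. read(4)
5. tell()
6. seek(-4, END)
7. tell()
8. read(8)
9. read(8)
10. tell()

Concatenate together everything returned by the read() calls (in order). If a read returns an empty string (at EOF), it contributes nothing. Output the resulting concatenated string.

Answer: WQF3DA7A

Derivation:
After 1 (tell()): offset=0
After 2 (seek(-4, CUR)): offset=0
After 3 (tell()): offset=0
After 4 (read(4)): returned 'WQF3', offset=4
After 5 (tell()): offset=4
After 6 (seek(-4, END)): offset=21
After 7 (tell()): offset=21
After 8 (read(8)): returned 'DA7A', offset=25
After 9 (read(8)): returned '', offset=25
After 10 (tell()): offset=25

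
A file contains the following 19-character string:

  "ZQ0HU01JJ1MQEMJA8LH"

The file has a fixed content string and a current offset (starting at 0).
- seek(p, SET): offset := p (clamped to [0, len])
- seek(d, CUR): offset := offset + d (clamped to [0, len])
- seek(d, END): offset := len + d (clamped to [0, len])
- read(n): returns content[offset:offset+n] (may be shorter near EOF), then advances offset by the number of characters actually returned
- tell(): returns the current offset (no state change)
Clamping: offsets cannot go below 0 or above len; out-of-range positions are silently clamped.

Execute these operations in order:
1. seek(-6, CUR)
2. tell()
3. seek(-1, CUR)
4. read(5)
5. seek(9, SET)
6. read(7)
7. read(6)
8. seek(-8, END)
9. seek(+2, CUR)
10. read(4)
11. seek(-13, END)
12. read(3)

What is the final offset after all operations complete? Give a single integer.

Answer: 9

Derivation:
After 1 (seek(-6, CUR)): offset=0
After 2 (tell()): offset=0
After 3 (seek(-1, CUR)): offset=0
After 4 (read(5)): returned 'ZQ0HU', offset=5
After 5 (seek(9, SET)): offset=9
After 6 (read(7)): returned '1MQEMJA', offset=16
After 7 (read(6)): returned '8LH', offset=19
After 8 (seek(-8, END)): offset=11
After 9 (seek(+2, CUR)): offset=13
After 10 (read(4)): returned 'MJA8', offset=17
After 11 (seek(-13, END)): offset=6
After 12 (read(3)): returned '1JJ', offset=9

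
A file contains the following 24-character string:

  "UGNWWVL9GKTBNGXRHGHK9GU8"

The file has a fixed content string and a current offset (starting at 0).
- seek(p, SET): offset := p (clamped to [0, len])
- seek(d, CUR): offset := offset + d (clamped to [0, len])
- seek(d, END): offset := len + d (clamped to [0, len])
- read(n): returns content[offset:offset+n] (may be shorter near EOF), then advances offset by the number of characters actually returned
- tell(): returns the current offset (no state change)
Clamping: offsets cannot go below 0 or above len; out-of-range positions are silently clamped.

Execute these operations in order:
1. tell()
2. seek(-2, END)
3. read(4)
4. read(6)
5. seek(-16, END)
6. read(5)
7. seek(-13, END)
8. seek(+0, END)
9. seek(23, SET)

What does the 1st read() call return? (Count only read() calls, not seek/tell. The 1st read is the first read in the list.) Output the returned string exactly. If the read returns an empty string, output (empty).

After 1 (tell()): offset=0
After 2 (seek(-2, END)): offset=22
After 3 (read(4)): returned 'U8', offset=24
After 4 (read(6)): returned '', offset=24
After 5 (seek(-16, END)): offset=8
After 6 (read(5)): returned 'GKTBN', offset=13
After 7 (seek(-13, END)): offset=11
After 8 (seek(+0, END)): offset=24
After 9 (seek(23, SET)): offset=23

Answer: U8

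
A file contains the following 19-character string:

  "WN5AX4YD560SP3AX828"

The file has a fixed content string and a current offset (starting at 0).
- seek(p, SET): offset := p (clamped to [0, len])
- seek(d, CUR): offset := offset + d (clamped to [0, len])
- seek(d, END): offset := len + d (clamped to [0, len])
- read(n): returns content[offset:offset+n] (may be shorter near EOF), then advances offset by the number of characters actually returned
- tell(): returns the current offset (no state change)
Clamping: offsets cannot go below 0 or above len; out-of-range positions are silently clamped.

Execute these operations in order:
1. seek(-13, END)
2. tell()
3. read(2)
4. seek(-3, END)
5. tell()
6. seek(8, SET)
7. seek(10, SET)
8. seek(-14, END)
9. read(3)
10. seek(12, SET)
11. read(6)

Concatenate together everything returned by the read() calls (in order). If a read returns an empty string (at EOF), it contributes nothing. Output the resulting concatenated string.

After 1 (seek(-13, END)): offset=6
After 2 (tell()): offset=6
After 3 (read(2)): returned 'YD', offset=8
After 4 (seek(-3, END)): offset=16
After 5 (tell()): offset=16
After 6 (seek(8, SET)): offset=8
After 7 (seek(10, SET)): offset=10
After 8 (seek(-14, END)): offset=5
After 9 (read(3)): returned '4YD', offset=8
After 10 (seek(12, SET)): offset=12
After 11 (read(6)): returned 'P3AX82', offset=18

Answer: YD4YDP3AX82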